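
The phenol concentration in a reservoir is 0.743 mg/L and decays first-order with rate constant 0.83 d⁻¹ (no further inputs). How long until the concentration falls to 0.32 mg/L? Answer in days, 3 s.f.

t = ln(C₀/C)/k = ln(0.743/0.32)/0.83 = 0.8424/0.83 = 1.015 d.

1.01 d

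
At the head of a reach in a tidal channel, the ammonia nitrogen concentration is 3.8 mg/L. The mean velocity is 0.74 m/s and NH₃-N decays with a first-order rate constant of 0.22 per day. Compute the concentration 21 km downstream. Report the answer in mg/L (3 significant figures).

3.54 mg/L

Travel time t = 21 km / 0.74 m/s = 2.1e+04/0.74 = 2.838e+04 s = 0.3285 d.
First-order decay: C = 3.8·exp(−0.22·0.3285) = 3.8·0.9303 = 3.535 mg/L.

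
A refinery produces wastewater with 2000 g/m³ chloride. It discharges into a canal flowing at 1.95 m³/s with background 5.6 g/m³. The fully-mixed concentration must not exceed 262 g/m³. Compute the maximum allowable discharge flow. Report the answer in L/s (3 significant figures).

Mass balance at complete mixing: C_std·(Q_w + Q_r) = Q_w·C_e + Q_r·C_b.
Rearranging, Q_w = Q_r·(C_std − C_b)/(C_e − C_std) = 1.95·(262 − 5.6) / (2000 − 262) = 0.2877 m³/s.
= 287.7 L/s.

288 L/s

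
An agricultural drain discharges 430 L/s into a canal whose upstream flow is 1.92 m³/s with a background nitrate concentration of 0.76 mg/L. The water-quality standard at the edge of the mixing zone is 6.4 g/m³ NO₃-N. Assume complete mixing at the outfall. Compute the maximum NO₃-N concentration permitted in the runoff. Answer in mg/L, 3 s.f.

31.6 mg/L

430 L/s = 0.43 m³/s.
Mass balance: 6.4·2.35 = 0.43·Cₑ + 1.92·0.76.
Cₑ = (15.04 − 1.459) / 0.43 = 31.58 mg/L.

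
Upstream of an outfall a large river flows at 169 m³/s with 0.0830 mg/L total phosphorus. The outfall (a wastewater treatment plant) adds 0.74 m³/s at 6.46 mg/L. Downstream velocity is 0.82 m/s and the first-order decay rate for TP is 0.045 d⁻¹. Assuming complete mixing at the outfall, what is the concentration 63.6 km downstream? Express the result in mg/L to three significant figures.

After complete mixing, C₀ = (0.74·6.46 + 169·0.083) / 169.7 = 0.1108 mg/L.
Travel time t = 6.36e+04 m / 0.82 m/s = 7.756e+04 s = 0.8977 d.
C = 0.1108·exp(−0.045·0.8977) = 0.1108·0.9604 = 0.1064 mg/L.

0.106 mg/L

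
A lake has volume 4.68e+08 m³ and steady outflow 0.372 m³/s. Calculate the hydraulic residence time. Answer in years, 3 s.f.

Q = 0.372 m³/s × 3.156e+07 s/yr = 1.174e+07 m³/yr.
Hydraulic residence time τ = V/Q = 4.68e+08/1.174e+07 = 39.87 yr.

39.9 yr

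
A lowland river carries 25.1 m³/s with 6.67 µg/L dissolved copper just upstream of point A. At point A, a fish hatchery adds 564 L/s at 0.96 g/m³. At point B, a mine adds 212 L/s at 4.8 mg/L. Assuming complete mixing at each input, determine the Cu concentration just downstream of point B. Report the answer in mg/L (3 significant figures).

0.0667 mg/L

6.67 µg/L = 0.00667 mg/L.
564 L/s = 0.564 m³/s.
After input A: C = (25.1·0.00667 + 0.564·0.96) / 25.66 = 0.02762 mg/L.
212 L/s = 0.212 m³/s.
After input B: C = (25.66·0.02762 + 0.212·4.8) / 25.88 = 0.06672 mg/L.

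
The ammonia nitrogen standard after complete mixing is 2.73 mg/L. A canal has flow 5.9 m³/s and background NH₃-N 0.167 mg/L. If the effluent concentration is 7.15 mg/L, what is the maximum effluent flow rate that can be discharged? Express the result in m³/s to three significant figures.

3.42 m³/s

Mass balance at complete mixing: C_std·(Q_w + Q_r) = Q_w·C_e + Q_r·C_b.
Rearranging, Q_w = Q_r·(C_std − C_b)/(C_e − C_std) = 5.9·(2.73 − 0.167) / (7.15 − 2.73) = 3.421 m³/s.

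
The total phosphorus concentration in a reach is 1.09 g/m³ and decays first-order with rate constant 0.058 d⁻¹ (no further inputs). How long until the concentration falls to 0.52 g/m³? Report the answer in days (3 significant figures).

t = ln(C₀/C)/k = ln(1.09/0.52)/0.058 = 0.7401/0.058 = 12.76 d.

12.8 d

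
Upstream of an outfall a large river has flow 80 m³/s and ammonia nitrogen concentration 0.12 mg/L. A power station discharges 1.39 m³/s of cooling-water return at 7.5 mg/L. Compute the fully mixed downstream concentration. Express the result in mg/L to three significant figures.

0.246 mg/L

By mass balance at complete mixing, C = (1.39·7.5 + 80·0.12) / (1.39 + 80) = 20.02/81.39 = 0.246 mg/L.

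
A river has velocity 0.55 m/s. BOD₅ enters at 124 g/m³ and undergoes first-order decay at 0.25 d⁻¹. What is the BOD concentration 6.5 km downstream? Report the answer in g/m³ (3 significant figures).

Travel time t = 6.5 km / 0.55 m/s = 6500/0.55 = 1.182e+04 s = 0.1368 d.
First-order decay: C = 124·exp(−0.25·0.1368) = 124·0.9664 = 119.8 g/m³.

120 g/m³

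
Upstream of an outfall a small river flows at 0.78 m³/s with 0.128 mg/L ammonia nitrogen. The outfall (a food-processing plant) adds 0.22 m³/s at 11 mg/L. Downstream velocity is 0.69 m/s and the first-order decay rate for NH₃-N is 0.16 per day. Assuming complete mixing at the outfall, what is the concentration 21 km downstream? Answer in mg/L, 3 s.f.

After complete mixing, C₀ = (0.22·11 + 0.78·0.128) / 1 = 2.52 mg/L.
Travel time t = 2.1e+04 m / 0.69 m/s = 3.043e+04 s = 0.3523 d.
C = 2.52·exp(−0.16·0.3523) = 2.52·0.9452 = 2.382 mg/L.

2.38 mg/L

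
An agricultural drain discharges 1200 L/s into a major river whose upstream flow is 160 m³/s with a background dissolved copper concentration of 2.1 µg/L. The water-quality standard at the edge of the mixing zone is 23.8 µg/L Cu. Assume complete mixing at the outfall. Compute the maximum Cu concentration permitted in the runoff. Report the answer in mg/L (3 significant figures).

2.92 mg/L

1200 L/s = 1.2 m³/s.
2.1 µg/L = 0.0021 mg/L.
23.8 µg/L = 0.0238 mg/L.
Mass balance: 0.0238·161.2 = 1.2·Cₑ + 160·0.0021.
Cₑ = (3.837 − 0.336) / 1.2 = 2.917 mg/L.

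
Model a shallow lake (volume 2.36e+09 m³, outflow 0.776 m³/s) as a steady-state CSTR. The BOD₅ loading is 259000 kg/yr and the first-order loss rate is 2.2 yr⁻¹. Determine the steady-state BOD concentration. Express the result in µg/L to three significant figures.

Outflow Q = 0.776 m³/s × 3.156e+07 s/yr = 2.449e+07 m³/yr.
Steady-state CSTR mass balance: W = Q·C + k·V·C, so C = W/(Q + kV).
Q + kV = 2.449e+07 + 2.2·2.36e+09 = 5.216e+09 m³/yr.
C = 259000/5.216e+09 = 4.965e-05 kg/m³ = 0.04965 mg/L = 49.65 µg/L.

49.7 µg/L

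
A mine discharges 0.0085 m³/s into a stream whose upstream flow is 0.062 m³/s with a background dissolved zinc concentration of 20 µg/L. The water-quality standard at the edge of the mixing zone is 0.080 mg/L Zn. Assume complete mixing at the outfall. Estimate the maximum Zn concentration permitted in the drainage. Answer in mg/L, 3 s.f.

0.518 mg/L

20 µg/L = 0.02 mg/L.
Mass balance: 0.08·0.0705 = 0.0085·Cₑ + 0.062·0.02.
Cₑ = (0.00564 − 0.00124) / 0.0085 = 0.5176 mg/L.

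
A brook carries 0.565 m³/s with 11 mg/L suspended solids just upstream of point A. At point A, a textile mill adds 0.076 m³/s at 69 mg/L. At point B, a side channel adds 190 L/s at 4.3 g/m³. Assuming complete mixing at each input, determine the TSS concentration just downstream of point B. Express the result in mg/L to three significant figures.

14.8 mg/L

After input A: C = (0.565·11 + 0.076·69) / 0.641 = 17.88 mg/L.
190 L/s = 0.19 m³/s.
After input B: C = (0.641·17.88 + 0.19·4.3) / 0.831 = 14.77 mg/L.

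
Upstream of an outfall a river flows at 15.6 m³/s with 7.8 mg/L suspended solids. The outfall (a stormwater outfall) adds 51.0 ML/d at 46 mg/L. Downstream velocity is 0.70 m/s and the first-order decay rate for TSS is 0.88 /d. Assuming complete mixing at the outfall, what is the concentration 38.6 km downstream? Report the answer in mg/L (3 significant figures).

5.24 mg/L

51.0 ML/d = 0.5903 m³/s.
After complete mixing, C₀ = (0.5903·46 + 15.6·7.8) / 16.19 = 9.193 mg/L.
Travel time t = 3.86e+04 m / 0.70 m/s = 5.514e+04 s = 0.6382 d.
C = 9.193·exp(−0.88·0.6382) = 9.193·0.5703 = 5.242 mg/L.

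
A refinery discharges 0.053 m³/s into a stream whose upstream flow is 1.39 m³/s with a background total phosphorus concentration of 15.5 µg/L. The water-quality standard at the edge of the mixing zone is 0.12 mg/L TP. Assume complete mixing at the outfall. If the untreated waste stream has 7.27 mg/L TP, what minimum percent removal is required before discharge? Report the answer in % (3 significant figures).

60.7 %

15.5 µg/L = 0.0155 mg/L.
Mass balance: 0.12·1.443 = 0.053·Cₑ + 1.39·0.0155.
Cₑ = (0.1732 − 0.02154) / 0.053 = 2.861 mg/L.
Required removal = 1 − 2.861/7.27 = 60.65 %.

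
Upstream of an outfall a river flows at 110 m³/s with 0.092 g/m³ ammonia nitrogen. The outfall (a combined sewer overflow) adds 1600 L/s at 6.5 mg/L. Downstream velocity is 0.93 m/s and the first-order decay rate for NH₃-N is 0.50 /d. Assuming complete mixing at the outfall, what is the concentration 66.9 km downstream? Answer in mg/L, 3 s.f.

1600 L/s = 1.6 m³/s.
After complete mixing, C₀ = (1.6·6.5 + 110·0.092) / 111.6 = 0.1839 mg/L.
Travel time t = 6.69e+04 m / 0.93 m/s = 7.194e+04 s = 0.8326 d.
C = 0.1839·exp(−0.50·0.8326) = 0.1839·0.6595 = 0.1213 mg/L.

0.121 mg/L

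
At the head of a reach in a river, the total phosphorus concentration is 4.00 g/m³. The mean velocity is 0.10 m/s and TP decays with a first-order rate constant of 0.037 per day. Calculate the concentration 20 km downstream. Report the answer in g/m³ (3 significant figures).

3.67 g/m³

Travel time t = 20 km / 0.10 m/s = 2e+04/0.10 = 2e+05 s = 2.315 d.
First-order decay: C = 4.00·exp(−0.037·2.315) = 4.00·0.9179 = 3.672 g/m³.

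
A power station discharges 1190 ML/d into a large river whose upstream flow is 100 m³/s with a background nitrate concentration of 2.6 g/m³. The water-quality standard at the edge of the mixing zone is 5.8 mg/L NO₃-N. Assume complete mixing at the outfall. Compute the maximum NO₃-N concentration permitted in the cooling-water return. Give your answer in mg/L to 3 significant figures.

29.0 mg/L

1190 ML/d = 13.77 m³/s.
Mass balance: 5.8·113.8 = 13.77·Cₑ + 100·2.6.
Cₑ = (659.9 − 260) / 13.77 = 29.03 mg/L.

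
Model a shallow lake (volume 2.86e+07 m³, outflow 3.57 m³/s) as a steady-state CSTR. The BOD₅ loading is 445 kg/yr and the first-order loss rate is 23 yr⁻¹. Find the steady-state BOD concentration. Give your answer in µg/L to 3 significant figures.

Outflow Q = 3.57 m³/s × 3.156e+07 s/yr = 1.127e+08 m³/yr.
Steady-state CSTR mass balance: W = Q·C + k·V·C, so C = W/(Q + kV).
Q + kV = 1.127e+08 + 23·2.86e+07 = 7.705e+08 m³/yr.
C = 445/7.705e+08 = 5.776e-07 kg/m³ = 0.0005776 mg/L = 0.5776 µg/L.

0.578 µg/L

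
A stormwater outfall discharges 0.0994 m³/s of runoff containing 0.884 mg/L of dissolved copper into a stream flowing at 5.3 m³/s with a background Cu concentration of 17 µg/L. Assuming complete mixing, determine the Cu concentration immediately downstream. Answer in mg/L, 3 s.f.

0.0330 mg/L

17 µg/L = 0.017 mg/L.
Conservation of mass across the mixing zone: C = (0.0994·0.884 + 5.3·0.017) / (0.0994 + 5.3) = 0.178/5.399 = 0.03296 mg/L.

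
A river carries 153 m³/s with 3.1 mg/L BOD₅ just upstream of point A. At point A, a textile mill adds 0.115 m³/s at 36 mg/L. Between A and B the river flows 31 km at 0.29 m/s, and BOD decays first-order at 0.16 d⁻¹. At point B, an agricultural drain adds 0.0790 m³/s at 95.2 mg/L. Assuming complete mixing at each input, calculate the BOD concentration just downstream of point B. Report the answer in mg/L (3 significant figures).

After input A: C = (153·3.1 + 0.115·36) / 153.1 = 3.125 mg/L.
Over the 31 km reach to input B (t = 1.069e+05 s = 1.237 d), decay gives C = 3.125·exp(−0.16·1.237) = 2.564 mg/L.
After input B: C = (153.1·2.564 + 0.079·95.2) / 153.2 = 2.611 mg/L.

2.61 mg/L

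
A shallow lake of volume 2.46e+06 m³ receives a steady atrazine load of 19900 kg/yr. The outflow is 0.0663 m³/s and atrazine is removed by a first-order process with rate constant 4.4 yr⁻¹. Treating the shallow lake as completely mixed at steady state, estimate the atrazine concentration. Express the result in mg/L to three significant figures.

Outflow Q = 0.0663 m³/s × 3.156e+07 s/yr = 2.092e+06 m³/yr.
Steady-state CSTR mass balance: W = Q·C + k·V·C, so C = W/(Q + kV).
Q + kV = 2.092e+06 + 4.4·2.46e+06 = 1.292e+07 m³/yr.
C = 19900/1.292e+07 = 0.001541 kg/m³ = 1.541 mg/L.

1.54 mg/L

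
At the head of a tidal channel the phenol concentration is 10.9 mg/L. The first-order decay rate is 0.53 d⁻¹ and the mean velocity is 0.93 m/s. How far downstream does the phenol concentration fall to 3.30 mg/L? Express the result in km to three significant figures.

181 km

From C = C₀·e^(−kt), t = ln(C₀/C)/k = ln(10.9/3.30)/0.53 = 1.195/0.53 = 2.254 d.
Distance = v·t = 0.93 m/s × 1.948e+05 s = 1.811e+05 m = 181.1 km.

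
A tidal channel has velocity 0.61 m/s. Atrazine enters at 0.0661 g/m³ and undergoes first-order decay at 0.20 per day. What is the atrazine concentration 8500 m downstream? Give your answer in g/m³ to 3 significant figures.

0.0640 g/m³

Travel time t = 8500 m / 0.61 m/s = 8500/0.61 = 1.393e+04 s = 0.1613 d.
First-order decay: C = 0.0661·exp(−0.20·0.1613) = 0.0661·0.9683 = 0.064 g/m³.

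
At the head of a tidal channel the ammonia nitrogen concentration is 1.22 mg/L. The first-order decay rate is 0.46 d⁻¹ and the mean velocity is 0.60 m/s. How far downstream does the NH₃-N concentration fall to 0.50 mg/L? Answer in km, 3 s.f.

101 km

From C = C₀·e^(−kt), t = ln(C₀/C)/k = ln(1.22/0.50)/0.46 = 0.892/0.46 = 1.939 d.
Distance = v·t = 0.60 m/s × 1.675e+05 s = 1.005e+05 m = 100.5 km.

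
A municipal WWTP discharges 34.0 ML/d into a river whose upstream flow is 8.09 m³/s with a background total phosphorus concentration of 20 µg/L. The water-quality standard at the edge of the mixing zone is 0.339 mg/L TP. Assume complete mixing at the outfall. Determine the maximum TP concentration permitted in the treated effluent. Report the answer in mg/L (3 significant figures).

6.90 mg/L

34.0 ML/d = 0.3935 m³/s.
20 µg/L = 0.02 mg/L.
Mass balance: 0.339·8.484 = 0.3935·Cₑ + 8.09·0.02.
Cₑ = (2.876 − 0.1618) / 0.3935 = 6.897 mg/L.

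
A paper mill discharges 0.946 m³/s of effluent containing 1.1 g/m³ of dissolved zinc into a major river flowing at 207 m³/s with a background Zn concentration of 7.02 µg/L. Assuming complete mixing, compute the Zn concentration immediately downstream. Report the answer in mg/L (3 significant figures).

7.02 µg/L = 0.00702 mg/L.
Conservation of mass across the mixing zone: C = (0.946·1.1 + 207·0.00702) / (0.946 + 207) = 2.494/207.9 = 0.01199 mg/L.

0.0120 mg/L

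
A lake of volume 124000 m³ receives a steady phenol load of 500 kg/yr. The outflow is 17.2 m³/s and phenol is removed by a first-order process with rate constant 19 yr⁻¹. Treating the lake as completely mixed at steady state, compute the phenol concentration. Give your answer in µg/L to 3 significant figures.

0.917 µg/L

Outflow Q = 17.2 m³/s × 3.156e+07 s/yr = 5.428e+08 m³/yr.
Steady-state CSTR mass balance: W = Q·C + k·V·C, so C = W/(Q + kV).
Q + kV = 5.428e+08 + 19·124000 = 5.451e+08 m³/yr.
C = 500/5.451e+08 = 9.172e-07 kg/m³ = 0.0009172 mg/L = 0.9172 µg/L.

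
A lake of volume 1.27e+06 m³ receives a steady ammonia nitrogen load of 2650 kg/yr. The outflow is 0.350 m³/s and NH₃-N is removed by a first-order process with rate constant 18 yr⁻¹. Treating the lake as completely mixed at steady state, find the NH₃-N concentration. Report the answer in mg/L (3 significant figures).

Outflow Q = 0.350 m³/s × 3.156e+07 s/yr = 1.105e+07 m³/yr.
Steady-state CSTR mass balance: W = Q·C + k·V·C, so C = W/(Q + kV).
Q + kV = 1.105e+07 + 18·1.27e+06 = 3.391e+07 m³/yr.
C = 2650/3.391e+07 = 7.816e-05 kg/m³ = 0.07816 mg/L.

0.0782 mg/L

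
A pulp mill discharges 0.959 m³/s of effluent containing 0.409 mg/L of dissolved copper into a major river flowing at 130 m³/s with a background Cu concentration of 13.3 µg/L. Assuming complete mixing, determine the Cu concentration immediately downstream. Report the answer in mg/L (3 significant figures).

0.0162 mg/L

13.3 µg/L = 0.0133 mg/L.
Flow-weighted mixing gives C = (0.959·0.409 + 130·0.0133) / (0.959 + 130) = 2.121/131 = 0.0162 mg/L.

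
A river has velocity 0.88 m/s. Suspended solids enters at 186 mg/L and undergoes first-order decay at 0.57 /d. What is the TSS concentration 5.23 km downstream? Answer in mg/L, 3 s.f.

179 mg/L

Travel time t = 5.23 km / 0.88 m/s = 5230/0.88 = 5943 s = 0.06879 d.
First-order decay: C = 186·exp(−0.57·0.06879) = 186·0.9616 = 178.8 mg/L.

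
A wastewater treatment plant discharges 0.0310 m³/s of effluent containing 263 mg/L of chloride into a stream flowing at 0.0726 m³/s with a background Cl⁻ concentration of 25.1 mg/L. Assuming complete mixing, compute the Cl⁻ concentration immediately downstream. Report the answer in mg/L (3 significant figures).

96.3 mg/L

By mass balance at complete mixing, C = (0.031·263 + 0.0726·25.1) / (0.031 + 0.0726) = 9.975/0.1036 = 96.29 mg/L.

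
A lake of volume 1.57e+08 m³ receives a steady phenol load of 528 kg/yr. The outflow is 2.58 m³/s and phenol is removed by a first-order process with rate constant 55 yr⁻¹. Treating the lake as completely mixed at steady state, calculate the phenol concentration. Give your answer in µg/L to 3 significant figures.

0.0606 µg/L

Outflow Q = 2.58 m³/s × 3.156e+07 s/yr = 8.142e+07 m³/yr.
Steady-state CSTR mass balance: W = Q·C + k·V·C, so C = W/(Q + kV).
Q + kV = 8.142e+07 + 55·1.57e+08 = 8.716e+09 m³/yr.
C = 528/8.716e+09 = 6.058e-08 kg/m³ = 6.058e-05 mg/L = 0.06058 µg/L.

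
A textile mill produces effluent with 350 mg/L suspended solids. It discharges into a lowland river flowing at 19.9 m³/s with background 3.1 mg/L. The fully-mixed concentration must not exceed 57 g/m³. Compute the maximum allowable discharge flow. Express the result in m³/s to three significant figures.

3.66 m³/s

Mass balance at complete mixing: C_std·(Q_w + Q_r) = Q_w·C_e + Q_r·C_b.
Rearranging, Q_w = Q_r·(C_std − C_b)/(C_e − C_std) = 19.9·(57 − 3.1) / (350 − 57) = 3.661 m³/s.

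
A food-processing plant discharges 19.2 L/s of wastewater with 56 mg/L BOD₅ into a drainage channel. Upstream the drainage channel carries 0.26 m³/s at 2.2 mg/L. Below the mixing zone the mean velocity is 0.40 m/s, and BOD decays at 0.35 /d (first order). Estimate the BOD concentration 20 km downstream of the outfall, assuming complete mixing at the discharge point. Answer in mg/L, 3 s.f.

19.2 L/s = 0.0192 m³/s.
After complete mixing, C₀ = (0.0192·56 + 0.26·2.2) / 0.2792 = 5.9 mg/L.
Travel time t = 2e+04 m / 0.40 m/s = 5e+04 s = 0.5787 d.
C = 5.9·exp(−0.35·0.5787) = 5.9·0.8166 = 4.818 mg/L.

4.82 mg/L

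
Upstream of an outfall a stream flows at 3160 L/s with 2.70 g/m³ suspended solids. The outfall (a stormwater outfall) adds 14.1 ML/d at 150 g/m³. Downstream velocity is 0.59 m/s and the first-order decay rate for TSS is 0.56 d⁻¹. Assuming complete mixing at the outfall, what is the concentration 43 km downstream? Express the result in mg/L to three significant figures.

6.19 mg/L

14.1 ML/d = 0.1632 m³/s.
3160 L/s = 3.16 m³/s.
After complete mixing, C₀ = (0.1632·150 + 3.16·2.7) / 3.323 = 9.934 mg/L.
Travel time t = 4.3e+04 m / 0.59 m/s = 7.288e+04 s = 0.8435 d.
C = 9.934·exp(−0.56·0.8435) = 9.934·0.6235 = 6.194 mg/L.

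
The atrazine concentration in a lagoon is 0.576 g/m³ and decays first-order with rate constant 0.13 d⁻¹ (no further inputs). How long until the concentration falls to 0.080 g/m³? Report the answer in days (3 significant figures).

t = ln(C₀/C)/k = ln(0.576/0.080)/0.13 = 1.974/0.13 = 15.19 d.

15.2 d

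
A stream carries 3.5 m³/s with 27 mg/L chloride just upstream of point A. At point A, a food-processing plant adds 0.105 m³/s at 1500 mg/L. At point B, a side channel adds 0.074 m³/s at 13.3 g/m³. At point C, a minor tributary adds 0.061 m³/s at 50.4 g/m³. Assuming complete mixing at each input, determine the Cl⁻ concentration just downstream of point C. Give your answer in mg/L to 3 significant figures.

68.5 mg/L

After input A: C = (3.5·27 + 0.105·1500) / 3.605 = 69.9 mg/L.
After input B: C = (3.605·69.9 + 0.074·13.3) / 3.679 = 68.76 mg/L.
After input C: C = (3.679·68.76 + 0.061·50.4) / 3.74 = 68.46 mg/L.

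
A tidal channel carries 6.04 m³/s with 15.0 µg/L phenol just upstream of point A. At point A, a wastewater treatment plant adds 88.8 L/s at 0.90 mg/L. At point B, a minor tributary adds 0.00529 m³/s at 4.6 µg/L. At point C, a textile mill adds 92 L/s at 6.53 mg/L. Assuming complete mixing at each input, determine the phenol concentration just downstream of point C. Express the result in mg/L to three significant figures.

0.124 mg/L

15.0 µg/L = 0.015 mg/L.
88.8 L/s = 0.0888 m³/s.
After input A: C = (6.04·0.015 + 0.0888·0.9) / 6.129 = 0.02782 mg/L.
4.6 µg/L = 0.0046 mg/L.
After input B: C = (6.129·0.02782 + 0.00529·0.0046) / 6.134 = 0.0278 mg/L.
92 L/s = 0.092 m³/s.
After input C: C = (6.134·0.0278 + 0.092·6.53) / 6.226 = 0.1239 mg/L.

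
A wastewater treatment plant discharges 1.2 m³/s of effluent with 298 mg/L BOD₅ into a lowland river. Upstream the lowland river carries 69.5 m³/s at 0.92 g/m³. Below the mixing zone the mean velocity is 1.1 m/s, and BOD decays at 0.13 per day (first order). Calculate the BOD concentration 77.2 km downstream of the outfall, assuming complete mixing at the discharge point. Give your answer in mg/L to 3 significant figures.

5.36 mg/L

After complete mixing, C₀ = (1.2·298 + 69.5·0.92) / 70.7 = 5.962 mg/L.
Travel time t = 7.72e+04 m / 1.1 m/s = 7.018e+04 s = 0.8123 d.
C = 5.962·exp(−0.13·0.8123) = 5.962·0.8998 = 5.365 mg/L.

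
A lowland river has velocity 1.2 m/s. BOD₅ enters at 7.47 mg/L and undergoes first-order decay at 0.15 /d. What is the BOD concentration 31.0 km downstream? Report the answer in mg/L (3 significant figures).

7.14 mg/L

Travel time t = 31.0 km / 1.2 m/s = 3.1e+04/1.2 = 2.583e+04 s = 0.299 d.
First-order decay: C = 7.47·exp(−0.15·0.299) = 7.47·0.9561 = 7.142 mg/L.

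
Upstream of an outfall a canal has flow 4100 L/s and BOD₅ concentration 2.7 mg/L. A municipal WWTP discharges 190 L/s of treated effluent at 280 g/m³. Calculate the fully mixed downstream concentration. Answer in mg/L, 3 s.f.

15.0 mg/L

190 L/s = 0.19 m³/s.
4100 L/s = 4.1 m³/s.
Conservation of mass across the mixing zone: C = (0.19·280 + 4.1·2.7) / (0.19 + 4.1) = 64.27/4.29 = 14.98 mg/L.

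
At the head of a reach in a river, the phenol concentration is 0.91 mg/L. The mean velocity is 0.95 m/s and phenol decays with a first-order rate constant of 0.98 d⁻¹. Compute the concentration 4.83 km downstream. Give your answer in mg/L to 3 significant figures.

Travel time t = 4.83 km / 0.95 m/s = 4830/0.95 = 5084 s = 0.05885 d.
First-order decay: C = 0.91·exp(−0.98·0.05885) = 0.91·0.944 = 0.859 mg/L.

0.859 mg/L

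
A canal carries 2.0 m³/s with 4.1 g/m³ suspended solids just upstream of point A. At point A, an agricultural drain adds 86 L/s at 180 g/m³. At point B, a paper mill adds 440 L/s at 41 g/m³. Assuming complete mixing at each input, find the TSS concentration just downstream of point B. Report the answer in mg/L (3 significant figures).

86 L/s = 0.086 m³/s.
After input A: C = (2·4.1 + 0.086·180) / 2.086 = 11.35 mg/L.
440 L/s = 0.44 m³/s.
After input B: C = (2.086·11.35 + 0.44·41) / 2.526 = 16.52 mg/L.

16.5 mg/L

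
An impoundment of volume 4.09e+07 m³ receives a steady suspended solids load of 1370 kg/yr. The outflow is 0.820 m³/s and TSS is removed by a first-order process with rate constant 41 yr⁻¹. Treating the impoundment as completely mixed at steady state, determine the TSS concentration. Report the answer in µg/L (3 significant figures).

Outflow Q = 0.820 m³/s × 3.156e+07 s/yr = 2.588e+07 m³/yr.
Steady-state CSTR mass balance: W = Q·C + k·V·C, so C = W/(Q + kV).
Q + kV = 2.588e+07 + 41·4.09e+07 = 1.703e+09 m³/yr.
C = 1370/1.703e+09 = 8.046e-07 kg/m³ = 0.0008046 mg/L = 0.8046 µg/L.

0.805 µg/L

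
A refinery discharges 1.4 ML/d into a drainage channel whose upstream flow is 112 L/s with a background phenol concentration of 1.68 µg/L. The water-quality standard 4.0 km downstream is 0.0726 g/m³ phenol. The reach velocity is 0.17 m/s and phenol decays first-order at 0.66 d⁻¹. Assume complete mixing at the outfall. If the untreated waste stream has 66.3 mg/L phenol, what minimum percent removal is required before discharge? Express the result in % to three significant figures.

1.4 ML/d = 0.0162 m³/s.
112 L/s = 0.112 m³/s.
1.68 µg/L = 0.00168 mg/L.
Travel time to the compliance point: t = 4000/0.17 = 2.353e+04 s = 0.2723 d; decay factor exp(−0.66·0.2723) = 0.8355.
So the concentration just after mixing may be at most 0.0726/0.8355 = 0.0869 mg/L.
Mass balance: 0.0869·0.1282 = 0.0162·Cₑ + 0.112·0.00168.
Cₑ = (0.01114 − 0.0001882) / 0.0162 = 0.6759 mg/L.
Required removal = 1 − 0.6759/66.3 = 98.98 %.

99.0 %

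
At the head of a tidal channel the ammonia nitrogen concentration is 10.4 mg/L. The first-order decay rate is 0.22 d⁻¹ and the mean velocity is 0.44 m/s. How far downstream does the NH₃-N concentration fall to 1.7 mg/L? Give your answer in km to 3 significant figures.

From C = C₀·e^(−kt), t = ln(C₀/C)/k = ln(10.4/1.7)/0.22 = 1.811/0.22 = 8.233 d.
Distance = v·t = 0.44 m/s × 7.113e+05 s = 3.13e+05 m = 313 km.

313 km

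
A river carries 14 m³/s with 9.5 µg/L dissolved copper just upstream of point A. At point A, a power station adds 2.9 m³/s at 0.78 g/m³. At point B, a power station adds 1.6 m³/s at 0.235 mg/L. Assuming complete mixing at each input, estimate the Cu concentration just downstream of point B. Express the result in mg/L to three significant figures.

0.150 mg/L

9.5 µg/L = 0.0095 mg/L.
After input A: C = (14·0.0095 + 2.9·0.78) / 16.9 = 0.1417 mg/L.
After input B: C = (16.9·0.1417 + 1.6·0.235) / 18.5 = 0.1498 mg/L.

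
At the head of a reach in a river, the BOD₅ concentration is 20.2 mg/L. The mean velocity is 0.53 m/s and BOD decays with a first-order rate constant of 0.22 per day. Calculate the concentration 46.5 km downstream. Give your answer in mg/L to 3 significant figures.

Travel time t = 46.5 km / 0.53 m/s = 4.65e+04/0.53 = 8.774e+04 s = 1.015 d.
First-order decay: C = 20.2·exp(−0.22·1.015) = 20.2·0.7998 = 16.16 mg/L.

16.2 mg/L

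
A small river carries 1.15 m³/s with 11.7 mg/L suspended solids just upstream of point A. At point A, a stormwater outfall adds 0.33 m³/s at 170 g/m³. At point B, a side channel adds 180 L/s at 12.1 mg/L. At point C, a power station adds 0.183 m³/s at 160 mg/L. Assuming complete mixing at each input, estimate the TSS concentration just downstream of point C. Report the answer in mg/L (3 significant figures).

54.8 mg/L

After input A: C = (1.15·11.7 + 0.33·170) / 1.48 = 47 mg/L.
180 L/s = 0.18 m³/s.
After input B: C = (1.48·47 + 0.18·12.1) / 1.66 = 43.21 mg/L.
After input C: C = (1.66·43.21 + 0.183·160) / 1.843 = 54.81 mg/L.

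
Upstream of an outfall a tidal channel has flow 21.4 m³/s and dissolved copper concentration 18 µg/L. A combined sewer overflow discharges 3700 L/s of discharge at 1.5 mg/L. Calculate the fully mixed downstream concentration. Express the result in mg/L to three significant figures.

3700 L/s = 3.7 m³/s.
18 µg/L = 0.018 mg/L.
Conservation of mass across the mixing zone: C = (3.7·1.5 + 21.4·0.018) / (3.7 + 21.4) = 5.935/25.1 = 0.2365 mg/L.

0.236 mg/L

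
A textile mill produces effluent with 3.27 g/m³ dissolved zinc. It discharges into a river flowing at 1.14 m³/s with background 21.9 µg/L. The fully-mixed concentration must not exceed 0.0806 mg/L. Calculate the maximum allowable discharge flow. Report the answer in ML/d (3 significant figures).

1.81 ML/d

21.9 µg/L = 0.0219 mg/L.
Mass balance at complete mixing: C_std·(Q_w + Q_r) = Q_w·C_e + Q_r·C_b.
Rearranging, Q_w = Q_r·(C_std − C_b)/(C_e − C_std) = 1.14·(0.0806 − 0.0219) / (3.27 − 0.0806) = 0.02098 m³/s.
= 1.813 ML/d.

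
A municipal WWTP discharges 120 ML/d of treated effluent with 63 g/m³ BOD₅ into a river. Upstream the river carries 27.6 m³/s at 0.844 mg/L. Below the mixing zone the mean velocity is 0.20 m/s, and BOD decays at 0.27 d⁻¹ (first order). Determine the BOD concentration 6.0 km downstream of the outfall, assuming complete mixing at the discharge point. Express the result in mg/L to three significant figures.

3.48 mg/L

120 ML/d = 1.389 m³/s.
After complete mixing, C₀ = (1.389·63 + 27.6·0.844) / 28.99 = 3.822 mg/L.
Travel time t = 6000 m / 0.20 m/s = 3e+04 s = 0.3472 d.
C = 3.822·exp(−0.27·0.3472) = 3.822·0.9105 = 3.48 mg/L.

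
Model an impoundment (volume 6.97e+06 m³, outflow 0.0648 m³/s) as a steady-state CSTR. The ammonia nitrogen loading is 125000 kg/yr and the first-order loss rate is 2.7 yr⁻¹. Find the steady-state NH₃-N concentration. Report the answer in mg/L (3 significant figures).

Outflow Q = 0.0648 m³/s × 3.156e+07 s/yr = 2.045e+06 m³/yr.
Steady-state CSTR mass balance: W = Q·C + k·V·C, so C = W/(Q + kV).
Q + kV = 2.045e+06 + 2.7·6.97e+06 = 2.086e+07 m³/yr.
C = 125000/2.086e+07 = 0.005991 kg/m³ = 5.991 mg/L.

5.99 mg/L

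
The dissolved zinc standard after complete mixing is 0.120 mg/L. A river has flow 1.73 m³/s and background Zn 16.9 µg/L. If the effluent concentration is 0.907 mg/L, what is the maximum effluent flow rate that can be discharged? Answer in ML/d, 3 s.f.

19.6 ML/d

16.9 µg/L = 0.0169 mg/L.
Mass balance at complete mixing: C_std·(Q_w + Q_r) = Q_w·C_e + Q_r·C_b.
Rearranging, Q_w = Q_r·(C_std − C_b)/(C_e − C_std) = 1.73·(0.12 − 0.0169) / (0.907 − 0.12) = 0.2266 m³/s.
= 19.58 ML/d.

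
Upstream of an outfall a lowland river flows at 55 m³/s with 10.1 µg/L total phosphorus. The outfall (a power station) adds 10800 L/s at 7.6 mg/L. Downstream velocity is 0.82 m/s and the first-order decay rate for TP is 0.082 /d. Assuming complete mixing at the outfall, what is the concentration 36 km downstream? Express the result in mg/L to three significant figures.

1.20 mg/L

10800 L/s = 10.8 m³/s.
10.1 µg/L = 0.0101 mg/L.
After complete mixing, C₀ = (10.8·7.6 + 55·0.0101) / 65.8 = 1.256 mg/L.
Travel time t = 3.6e+04 m / 0.82 m/s = 4.39e+04 s = 0.5081 d.
C = 1.256·exp(−0.082·0.5081) = 1.256·0.9592 = 1.205 mg/L.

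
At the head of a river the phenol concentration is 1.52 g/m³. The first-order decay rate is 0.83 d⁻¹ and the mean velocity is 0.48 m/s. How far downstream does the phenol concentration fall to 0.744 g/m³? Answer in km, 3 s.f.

35.7 km

From C = C₀·e^(−kt), t = ln(C₀/C)/k = ln(1.52/0.744)/0.83 = 0.7144/0.83 = 0.8608 d.
Distance = v·t = 0.48 m/s × 7.437e+04 s = 3.57e+04 m = 35.7 km.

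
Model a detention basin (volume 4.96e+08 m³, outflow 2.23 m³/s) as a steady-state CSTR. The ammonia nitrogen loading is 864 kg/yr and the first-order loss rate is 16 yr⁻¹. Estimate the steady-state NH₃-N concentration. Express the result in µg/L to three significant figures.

Outflow Q = 2.23 m³/s × 3.156e+07 s/yr = 7.037e+07 m³/yr.
Steady-state CSTR mass balance: W = Q·C + k·V·C, so C = W/(Q + kV).
Q + kV = 7.037e+07 + 16·4.96e+08 = 8.006e+09 m³/yr.
C = 864/8.006e+09 = 1.079e-07 kg/m³ = 0.0001079 mg/L = 0.1079 µg/L.

0.108 µg/L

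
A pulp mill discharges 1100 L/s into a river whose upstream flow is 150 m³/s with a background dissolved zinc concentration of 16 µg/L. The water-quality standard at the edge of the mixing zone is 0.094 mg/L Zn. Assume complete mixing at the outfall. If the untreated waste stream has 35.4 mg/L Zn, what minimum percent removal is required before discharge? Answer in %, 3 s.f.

1100 L/s = 1.1 m³/s.
16 µg/L = 0.016 mg/L.
Mass balance: 0.094·151.1 = 1.1·Cₑ + 150·0.016.
Cₑ = (14.2 − 2.4) / 1.1 = 10.73 mg/L.
Required removal = 1 − 10.73/35.4 = 69.69 %.

69.7 %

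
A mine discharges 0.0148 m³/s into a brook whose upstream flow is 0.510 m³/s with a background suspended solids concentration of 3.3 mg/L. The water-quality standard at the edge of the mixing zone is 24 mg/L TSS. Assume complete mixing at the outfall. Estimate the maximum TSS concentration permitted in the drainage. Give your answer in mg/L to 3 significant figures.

Mass balance: 24·0.5248 = 0.0148·Cₑ + 0.51·3.3.
Cₑ = (12.6 − 1.683) / 0.0148 = 737.3 mg/L.

737 mg/L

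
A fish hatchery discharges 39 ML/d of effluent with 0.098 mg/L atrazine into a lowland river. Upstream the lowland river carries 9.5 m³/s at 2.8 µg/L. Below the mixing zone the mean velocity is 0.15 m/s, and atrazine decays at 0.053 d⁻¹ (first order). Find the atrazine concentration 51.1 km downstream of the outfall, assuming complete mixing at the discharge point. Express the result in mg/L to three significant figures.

39 ML/d = 0.4514 m³/s.
2.8 µg/L = 0.0028 mg/L.
After complete mixing, C₀ = (0.4514·0.098 + 9.5·0.0028) / 9.951 = 0.007118 mg/L.
Travel time t = 5.11e+04 m / 0.15 m/s = 3.407e+05 s = 3.943 d.
C = 0.007118·exp(−0.053·3.943) = 0.007118·0.8114 = 0.005776 mg/L.

0.00578 mg/L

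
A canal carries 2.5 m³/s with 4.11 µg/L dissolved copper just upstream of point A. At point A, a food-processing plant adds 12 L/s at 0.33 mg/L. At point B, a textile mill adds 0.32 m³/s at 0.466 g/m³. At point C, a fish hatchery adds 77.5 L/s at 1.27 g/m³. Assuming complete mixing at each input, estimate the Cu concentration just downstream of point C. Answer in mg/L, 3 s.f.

0.0900 mg/L

4.11 µg/L = 0.00411 mg/L.
12 L/s = 0.012 m³/s.
After input A: C = (2.5·0.00411 + 0.012·0.33) / 2.512 = 0.005667 mg/L.
After input B: C = (2.512·0.005667 + 0.32·0.466) / 2.832 = 0.05768 mg/L.
77.5 L/s = 0.0775 m³/s.
After input C: C = (2.832·0.05768 + 0.0775·1.27) / 2.909 = 0.08997 mg/L.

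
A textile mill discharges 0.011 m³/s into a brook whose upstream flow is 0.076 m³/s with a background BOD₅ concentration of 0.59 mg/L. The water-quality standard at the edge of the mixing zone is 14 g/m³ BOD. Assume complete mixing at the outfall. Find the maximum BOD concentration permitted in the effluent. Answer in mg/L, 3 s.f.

Mass balance: 14·0.087 = 0.011·Cₑ + 0.076·0.59.
Cₑ = (1.218 − 0.04484) / 0.011 = 106.7 mg/L.

107 mg/L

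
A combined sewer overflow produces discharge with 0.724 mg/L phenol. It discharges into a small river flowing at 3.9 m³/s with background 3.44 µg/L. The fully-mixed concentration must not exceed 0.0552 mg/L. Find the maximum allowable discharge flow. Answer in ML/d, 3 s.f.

26.1 ML/d

3.44 µg/L = 0.00344 mg/L.
Mass balance at complete mixing: C_std·(Q_w + Q_r) = Q_w·C_e + Q_r·C_b.
Rearranging, Q_w = Q_r·(C_std − C_b)/(C_e − C_std) = 3.9·(0.0552 − 0.00344) / (0.724 − 0.0552) = 0.3018 m³/s.
= 26.08 ML/d.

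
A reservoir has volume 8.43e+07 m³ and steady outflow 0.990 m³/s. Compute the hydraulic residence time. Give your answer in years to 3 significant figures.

2.70 yr

Q = 0.990 m³/s × 3.156e+07 s/yr = 3.124e+07 m³/yr.
Hydraulic residence time τ = V/Q = 8.43e+07/3.124e+07 = 2.698 yr.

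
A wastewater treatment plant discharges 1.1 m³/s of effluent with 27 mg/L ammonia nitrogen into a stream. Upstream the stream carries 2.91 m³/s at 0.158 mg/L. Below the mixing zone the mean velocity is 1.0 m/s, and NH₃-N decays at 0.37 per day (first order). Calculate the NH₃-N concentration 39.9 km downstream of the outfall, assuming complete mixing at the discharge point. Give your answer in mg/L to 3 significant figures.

6.34 mg/L

After complete mixing, C₀ = (1.1·27 + 2.91·0.158) / 4.01 = 7.521 mg/L.
Travel time t = 3.99e+04 m / 1.0 m/s = 3.99e+04 s = 0.4618 d.
C = 7.521·exp(−0.37·0.4618) = 7.521·0.8429 = 6.34 mg/L.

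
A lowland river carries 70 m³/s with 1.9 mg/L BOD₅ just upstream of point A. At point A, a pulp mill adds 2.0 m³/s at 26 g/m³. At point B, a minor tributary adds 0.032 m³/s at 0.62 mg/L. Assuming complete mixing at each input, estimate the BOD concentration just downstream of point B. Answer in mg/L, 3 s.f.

After input A: C = (70·1.9 + 2·26) / 72 = 2.569 mg/L.
After input B: C = (72·2.569 + 0.032·0.62) / 72.03 = 2.569 mg/L.

2.57 mg/L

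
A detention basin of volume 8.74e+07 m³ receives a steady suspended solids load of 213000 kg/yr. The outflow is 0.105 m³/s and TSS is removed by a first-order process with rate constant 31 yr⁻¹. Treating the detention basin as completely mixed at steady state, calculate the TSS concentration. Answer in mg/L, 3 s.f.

0.0785 mg/L

Outflow Q = 0.105 m³/s × 3.156e+07 s/yr = 3.314e+06 m³/yr.
Steady-state CSTR mass balance: W = Q·C + k·V·C, so C = W/(Q + kV).
Q + kV = 3.314e+06 + 31·8.74e+07 = 2.713e+09 m³/yr.
C = 213000/2.713e+09 = 7.852e-05 kg/m³ = 0.07852 mg/L.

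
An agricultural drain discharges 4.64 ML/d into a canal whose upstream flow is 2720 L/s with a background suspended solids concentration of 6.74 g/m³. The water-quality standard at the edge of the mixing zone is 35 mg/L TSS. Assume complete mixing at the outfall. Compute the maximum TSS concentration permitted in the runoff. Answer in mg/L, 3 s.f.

1470 mg/L

4.64 ML/d = 0.0537 m³/s.
2720 L/s = 2.72 m³/s.
Mass balance: 35·2.774 = 0.0537·Cₑ + 2.72·6.74.
Cₑ = (97.08 − 18.33) / 0.0537 = 1466 mg/L.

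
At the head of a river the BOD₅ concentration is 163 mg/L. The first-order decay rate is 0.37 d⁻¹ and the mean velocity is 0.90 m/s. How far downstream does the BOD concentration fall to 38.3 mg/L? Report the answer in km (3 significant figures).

From C = C₀·e^(−kt), t = ln(C₀/C)/k = ln(163/38.3)/0.37 = 1.448/0.37 = 3.914 d.
Distance = v·t = 0.90 m/s × 3.382e+05 s = 3.044e+05 m = 304.4 km.

304 km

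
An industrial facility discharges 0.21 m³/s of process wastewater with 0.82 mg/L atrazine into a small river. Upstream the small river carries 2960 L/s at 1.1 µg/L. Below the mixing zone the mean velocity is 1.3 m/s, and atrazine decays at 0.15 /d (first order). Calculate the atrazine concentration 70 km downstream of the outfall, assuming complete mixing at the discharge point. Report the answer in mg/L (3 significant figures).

2960 L/s = 2.96 m³/s.
1.1 µg/L = 0.0011 mg/L.
After complete mixing, C₀ = (0.21·0.82 + 2.96·0.0011) / 3.17 = 0.05535 mg/L.
Travel time t = 7e+04 m / 1.3 m/s = 5.385e+04 s = 0.6232 d.
C = 0.05535·exp(−0.15·0.6232) = 0.05535·0.9108 = 0.05041 mg/L.

0.0504 mg/L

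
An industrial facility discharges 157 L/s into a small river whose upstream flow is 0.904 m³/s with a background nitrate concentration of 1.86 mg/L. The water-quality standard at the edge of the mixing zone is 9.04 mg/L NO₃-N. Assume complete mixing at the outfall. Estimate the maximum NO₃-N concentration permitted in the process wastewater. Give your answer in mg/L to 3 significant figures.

157 L/s = 0.157 m³/s.
Mass balance: 9.04·1.061 = 0.157·Cₑ + 0.904·1.86.
Cₑ = (9.591 − 1.681) / 0.157 = 50.38 mg/L.

50.4 mg/L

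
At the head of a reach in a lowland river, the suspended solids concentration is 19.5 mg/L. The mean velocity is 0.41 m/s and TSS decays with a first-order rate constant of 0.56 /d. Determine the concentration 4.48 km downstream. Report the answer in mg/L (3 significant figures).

18.2 mg/L

Travel time t = 4.48 km / 0.41 m/s = 4480/0.41 = 1.093e+04 s = 0.1265 d.
First-order decay: C = 19.5·exp(−0.56·0.1265) = 19.5·0.9316 = 18.17 mg/L.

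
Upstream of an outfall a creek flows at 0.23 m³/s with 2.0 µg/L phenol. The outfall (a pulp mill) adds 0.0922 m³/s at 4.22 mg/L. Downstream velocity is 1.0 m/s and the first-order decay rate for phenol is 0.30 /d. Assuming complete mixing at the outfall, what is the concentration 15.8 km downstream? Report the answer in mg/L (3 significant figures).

1.14 mg/L

2.0 µg/L = 0.002 mg/L.
After complete mixing, C₀ = (0.0922·4.22 + 0.23·0.002) / 0.3222 = 1.209 mg/L.
Travel time t = 1.58e+04 m / 1.0 m/s = 1.58e+04 s = 0.1829 d.
C = 1.209·exp(−0.30·0.1829) = 1.209·0.9466 = 1.144 mg/L.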